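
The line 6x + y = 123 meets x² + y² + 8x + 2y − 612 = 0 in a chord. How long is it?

2√37

The distance from (−4, −1) to the line is 148/√37, and r² = 629.
Half the chord is √(r² − d²) = √(37), so the full chord is 2√37.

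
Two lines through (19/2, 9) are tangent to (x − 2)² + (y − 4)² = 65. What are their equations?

Write the tangent as mx − y + (9 − m·(19/2)) = 0 and set its distance from the centre to √65:
[m·(−15/2) − (−5)]² = 65(m² + 1)
7m² + 60m + 32 = 0, so m = −8 or m = −4/7.
With m = −8: 8x + y = 85. With m = −4/7: 4x + 7y = 101.

8x + y = 85 and 4x + 7y = 101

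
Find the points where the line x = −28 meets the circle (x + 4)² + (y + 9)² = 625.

The line gives x = −28. Substituting into the circle:
y² + 18y + 32 = 0
y = −2 or y = −16, giving (−28, −2) and (−28, −16).

(−28, −16) and (−28, −2)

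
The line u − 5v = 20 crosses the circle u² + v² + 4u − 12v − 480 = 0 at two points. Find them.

(−20, −8) and (20, 0)

Substitute v = (−20 + u)/5:
26u² − 10400 = 0  ⟹  u² − 400 = 0
u = 20 or u = −20, giving (20, 0) and (−20, −8).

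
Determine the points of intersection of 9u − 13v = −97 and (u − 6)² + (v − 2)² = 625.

Express v = (97 + 9u)/13 and substitute into the circle:
250u² − 750u − 94500 = 0  ⟹  u² − 3u − 378 = 0
u = 21 or u = −18, giving (21, 22) and (−18, −5).

(−18, −5) and (21, 22)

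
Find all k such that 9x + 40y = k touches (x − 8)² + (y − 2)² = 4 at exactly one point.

k = 70 or k = 234

Tangency holds when the distance from the centre (8, 2) to the line equals the radius 2:
|9·8 + 40·2 − k| / √1681 = 2
|k − (152)| = 2·41, so k = 234 or k = 70.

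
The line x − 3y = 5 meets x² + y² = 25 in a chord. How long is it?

Express y = (−5 + x)/3 and substitute into the circle:
10x² − 10x − 200 = 0  ⟹  x² − x − 20 = 0
x = 5 or x = −4, giving (5, 0) and (−4, −3).
Chord length = distance between (5, 0) and (−4, −3) = √90 = 3√10.

3√10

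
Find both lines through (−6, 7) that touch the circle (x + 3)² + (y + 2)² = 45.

A line y − (7) = m(x − (−6)) is tangent when its distance from (−3, −2) is 3√5:
(3m − (−9))² = 45(m² + 1)
2m² − 3m − 2 = 0, so m = 2 or m = −1/2.
Through (−6, 7) these give 2x − y = −19 and x + 2y = 8.

2x − y = −19 and x + 2y = 8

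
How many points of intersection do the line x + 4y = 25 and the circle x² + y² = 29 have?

0

Centre (0, 0), r² = 29. Distance² from centre to line = (−25)²/17 = 625/17.
Since d² > r², the line lies outside the circle.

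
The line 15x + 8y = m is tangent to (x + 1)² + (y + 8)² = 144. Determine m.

m = −283 or m = 125

Tangency holds when the distance from the centre (−1, −8) to the line equals the radius 12:
|15·(−1) + 8·(−8) − m| / √289 = 12
|m − (−79)| = 12·17, so m = 125 or m = −283.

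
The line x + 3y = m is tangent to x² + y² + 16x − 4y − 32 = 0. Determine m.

For a tangent, require d(centre, line) = r = 10.
|1·(−8) + 3·2 − m| / √10 = 10
|m − (−2)| = 10√10.

m = −2 ± 10√10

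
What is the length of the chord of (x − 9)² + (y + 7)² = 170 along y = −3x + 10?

8√10

Centre (9, −7), r² = 170. Perpendicular distance d from centre to line = |10| / √10 = 10/√10.
Chord = 2√(r² − d²) = 2·√(160) = 8√10.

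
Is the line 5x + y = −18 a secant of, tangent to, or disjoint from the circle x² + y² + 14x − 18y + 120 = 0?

secant

Substituting the line into the circle gives 26x² + 284x + 768 = 0.
Δ = 80656 − 79872 = 784.
Two real roots: the line is a secant.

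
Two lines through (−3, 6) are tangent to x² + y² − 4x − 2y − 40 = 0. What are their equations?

x − 2y = −15 and 2x − y = −12

A line y − (6) = m(x − (−3)) is tangent when its distance from (2, 1) is 3√5:
[m·(5) − (−5)]² = 45(m² + 1)
2m² − 5m + 2 = 0, so m = 1/2 or m = 2.
Through (−3, 6) these give x − 2y = −15 and 2x − y = −12.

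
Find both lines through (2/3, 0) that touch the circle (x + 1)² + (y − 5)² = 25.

A line y − (0) = m(x − (2/3)) is tangent when its distance from (−1, 5) is 5:
(−5/3m − (5))² = 25(m² + 1)
4m² − 3m = 0, so m = 0 or m = 3/4.
Through (2/3, 0) these give y = 0 and 3x − 4y = 2.

y = 0 and 3x − 4y = 2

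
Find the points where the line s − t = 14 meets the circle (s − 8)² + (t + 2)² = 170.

Express t = s − 14 and substitute into the circle:
2s² − 40s + 38 = 0  ⟹  s² − 20s + 19 = 0
s = 19 or s = 1, giving (19, 5) and (1, −13).

(1, −13) and (19, 5)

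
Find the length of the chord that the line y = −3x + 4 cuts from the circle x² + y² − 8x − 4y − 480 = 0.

14√10

The distance from (4, 2) to the line is 10/√10, and r² = 500.
Half the chord is √(r² − d²) = √(490), so the full chord is 14√10.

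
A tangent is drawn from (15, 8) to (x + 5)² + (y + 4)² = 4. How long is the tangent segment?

Centre (−5, −4), r² = 4. |PO|² = (20)² + (12)² = 544.
Power of the point: PT² = |PO|² − r² = 540, so PT = 6√15.

6√15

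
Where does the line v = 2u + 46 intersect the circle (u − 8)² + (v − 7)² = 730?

Express v = 2u + 46 and substitute into the circle:
5u² + 140u + 855 = 0  ⟹  u² + 28u + 171 = 0
u = −9 or u = −19, giving (−9, 28) and (−19, 8).

(−19, 8) and (−9, 28)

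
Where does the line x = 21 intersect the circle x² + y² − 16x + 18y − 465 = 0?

(21, −30) and (21, 12)

The line gives x = 21. Substituting into the circle:
y² + 18y − 360 = 0
y = 12 or y = −30, giving (21, 12) and (21, −30).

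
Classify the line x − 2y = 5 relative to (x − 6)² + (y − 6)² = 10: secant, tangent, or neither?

neither

Centre (6, 6), r² = 10. Distance² from centre to line = (−11)²/5 = 121/5.
Since d² > r², the line lies outside the circle.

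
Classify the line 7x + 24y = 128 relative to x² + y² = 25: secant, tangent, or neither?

neither

Substituting the line into the circle gives 625x² − 1792x + 1984 = 0.
Discriminant = (−1792)² − 4·625·(1984) = −1748736 < 0.
No real roots: the line does not meet the circle.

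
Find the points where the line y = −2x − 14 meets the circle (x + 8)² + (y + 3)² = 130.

(−11, 8) and (−1, −12)

Express y = −2x − 14 and substitute into the circle:
5x² + 60x + 55 = 0  ⟹  x² + 12x + 11 = 0
x = −1 or x = −11, giving (−1, −12) and (−11, 8).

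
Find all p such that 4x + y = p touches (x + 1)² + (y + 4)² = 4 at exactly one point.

p = −8 ± 2√17

For a tangent, require d(centre, line) = r = 2.
|4·(−1) + 1·(−4) − p| / √17 = 2
|p − (−8)| = 2√17.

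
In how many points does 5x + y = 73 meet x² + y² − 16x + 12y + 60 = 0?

0

Substituting the line into the circle gives 26x² − 806x + 6265 = 0.
Δ = 649636 − 651560 = −1924.
No real roots: the line does not meet the circle.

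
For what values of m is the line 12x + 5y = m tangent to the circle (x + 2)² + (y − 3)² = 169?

Tangency holds when the distance from the centre (−2, 3) to the line equals the radius 13:
|12·(−2) + 5·3 − m| / √169 = 13
|m − (−9)| = 13·13, so m = 160 or m = −178.

m = −178 or m = 160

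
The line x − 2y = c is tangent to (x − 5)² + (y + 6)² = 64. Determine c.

c = 17 ± 8√5

For a tangent, require d(centre, line) = r = 8.
|1·5 − 2·(−6) − c| / √5 = 8
|c − (17)| = 8√5.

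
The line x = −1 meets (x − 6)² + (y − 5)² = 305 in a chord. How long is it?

32

Centre (6, 5), r² = 305. Perpendicular distance d from centre to line = |7| / √1 = 7.
Half the chord is √(r² − d²) = √(256), so the full chord is 32.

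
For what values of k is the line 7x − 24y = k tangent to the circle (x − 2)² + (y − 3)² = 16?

k = −158 or k = 42

The line touches the circle iff its distance from (2, 3) is 4:
|7·2 − 24·3 − k| / √625 = 4
|k − (−58)| = 4·25, so k = 42 or k = −158.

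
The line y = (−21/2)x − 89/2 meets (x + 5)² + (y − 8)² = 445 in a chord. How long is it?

Centre (−5, 8), r² = 445. Perpendicular distance d from centre to line = |0| / √445 = 0/√445.
Chord = 2√(r² − d²) = 2·√(445) = 2√445.

2√445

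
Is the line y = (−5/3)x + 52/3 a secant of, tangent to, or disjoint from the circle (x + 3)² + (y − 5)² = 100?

secant

Substituting the line into the circle gives 34x² − 316x + 550 = 0.
Δ = 99856 − 74800 = 25056.
Two real roots: the line is a secant.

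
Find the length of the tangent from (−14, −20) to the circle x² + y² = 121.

With centre O = (0, 0), |OP|² = 596 and r² = 121.
Power of the point: PT² = |PO|² − r² = 475, so PT = 5√19.

5√19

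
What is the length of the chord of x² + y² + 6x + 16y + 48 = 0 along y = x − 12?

√2

Express y = x − 12 and substitute into the circle:
2x² − 2x = 0  ⟹  x² − x = 0
x = 1 or x = 0, giving (1, −11) and (0, −12).
|(1, −11) − (0, −12)| = √((1)² + (1)²) = √2.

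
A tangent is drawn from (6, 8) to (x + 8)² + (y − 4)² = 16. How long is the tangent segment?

Centre (−8, 4), r² = 16. |PO|² = (14)² + (4)² = 212.
By the tangent–radius right angle, tangent length = √(|PO|² − r²) = √196 = 14.

14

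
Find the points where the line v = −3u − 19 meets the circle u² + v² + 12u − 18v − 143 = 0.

(−14, 23) and (−4, −7)

Substitute v = −3u − 19:
10u² + 180u + 560 = 0  ⟹  u² + 18u + 56 = 0
u = −4 or u = −14, giving (−4, −7) and (−14, 23).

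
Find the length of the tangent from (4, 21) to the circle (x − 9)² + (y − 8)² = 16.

√178

With centre O = (9, 8), |OP|² = 194 and r² = 16.
Power of the point: PT² = |PO|² − r² = 178, so PT = √178.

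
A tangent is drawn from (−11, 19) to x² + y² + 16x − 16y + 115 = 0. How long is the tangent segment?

With centre O = (−8, 8), |OP|² = 130 and r² = 13.
Power of the point: PT² = |PO|² − r² = 117, so PT = 3√13.

3√13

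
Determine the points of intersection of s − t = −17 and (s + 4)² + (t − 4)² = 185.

(−17, 0) and (0, 17)

From the line, t = s + 17. Substituting:
2s² + 34s = 0  ⟹  s² + 17s = 0
s = 0 or s = −17, giving (0, 17) and (−17, 0).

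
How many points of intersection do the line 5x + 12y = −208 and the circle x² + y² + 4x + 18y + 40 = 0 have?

Centre (−2, −9), r² = 45. Distance² from centre to line = (90)²/169 = 8100/169.
Since d² > r², the line lies outside the circle.

0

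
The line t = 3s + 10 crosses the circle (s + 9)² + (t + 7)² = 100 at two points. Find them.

Express t = 3s + 10 and substitute into the circle:
10s² + 120s + 270 = 0  ⟹  s² + 12s + 27 = 0
s = −3 or s = −9, giving (−3, 1) and (−9, −17).

(−9, −17) and (−3, 1)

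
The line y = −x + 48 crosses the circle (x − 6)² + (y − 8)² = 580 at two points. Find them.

Express y = −x + 48 and substitute into the circle:
2x² − 92x + 1056 = 0  ⟹  x² − 46x + 528 = 0
x = 24 or x = 22, giving (24, 24) and (22, 26).

(22, 26) and (24, 24)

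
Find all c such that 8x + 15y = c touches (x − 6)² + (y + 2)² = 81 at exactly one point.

c = −135 or c = 171

Tangency holds when the distance from the centre (6, −2) to the line equals the radius 9:
|8·6 + 15·(−2) − c| / √289 = 9
|c − (18)| = 9·17, so c = 171 or c = −135.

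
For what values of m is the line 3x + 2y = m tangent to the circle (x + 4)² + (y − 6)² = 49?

m = ±7√13

Tangency holds when the distance from the centre (−4, 6) to the line equals the radius 7:
|3·(−4) + 2·6 − m| / √13 = 7
|m| = 7√13.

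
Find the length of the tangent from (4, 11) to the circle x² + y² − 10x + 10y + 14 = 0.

With centre O = (5, −5), |OP|² = 257 and r² = 36.
By the tangent–radius right angle, tangent length = √(|PO|² − r²) = √221.

√221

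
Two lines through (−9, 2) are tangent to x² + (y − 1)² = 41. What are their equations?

Let a tangent through (−9, 2) have slope m. Its distance from (0, 1) must equal √41:
(9m − (−1))² = 41(m² + 1)
20m² + 9m − 20 = 0, so m = −5/4 or m = 4/5.
Through (−9, 2) these give 5x + 4y = −37 and 4x − 5y = −46.

5x + 4y = −37 and 4x − 5y = −46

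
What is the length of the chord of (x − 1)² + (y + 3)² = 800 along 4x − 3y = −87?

The distance from (1, −3) to the line is 100/√25, and r² = 800.
Half the chord is √(r² − d²) = √(400), so the full chord is 40.

40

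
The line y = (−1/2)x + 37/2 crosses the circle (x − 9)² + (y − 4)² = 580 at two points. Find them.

(−7, 22) and (33, 2)

Express y = (37 − x)/2 and substitute into the circle:
5x² − 130x − 1155 = 0  ⟹  x² − 26x − 231 = 0
x = 33 or x = −7, giving (33, 2) and (−7, 22).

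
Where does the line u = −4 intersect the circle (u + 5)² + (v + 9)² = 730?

(−4, −36) and (−4, 18)

The line gives u = −4. Substituting into the circle:
v² + 18v − 648 = 0
v = 18 or v = −36, giving (−4, 18) and (−4, −36).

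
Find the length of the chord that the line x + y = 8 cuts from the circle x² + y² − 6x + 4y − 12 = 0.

From the line, y = −x + 8. Substituting:
2x² − 26x + 84 = 0  ⟹  x² − 13x + 42 = 0
x = 7 or x = 6, giving (7, 1) and (6, 2).
Chord length = distance between (7, 1) and (6, 2) = √2 = √2.

√2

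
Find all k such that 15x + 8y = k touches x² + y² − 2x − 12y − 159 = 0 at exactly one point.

Tangency holds when the distance from the centre (1, 6) to the line equals the radius 14:
|15·1 + 8·6 − k| / √289 = 14
|k − (63)| = 14·17, so k = 301 or k = −175.

k = −175 or k = 301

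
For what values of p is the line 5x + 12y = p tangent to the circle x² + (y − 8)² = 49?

p = 5 or p = 187

Tangency holds when the distance from the centre (0, 8) to the line equals the radius 7:
|5·0 + 12·8 − p| / √169 = 7
|p − (96)| = 7·13, so p = 187 or p = 5.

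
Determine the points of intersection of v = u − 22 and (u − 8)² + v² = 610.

Substitute v = u − 22:
2u² − 60u − 62 = 0  ⟹  u² − 30u − 31 = 0
u = 31 or u = −1, giving (31, 9) and (−1, −23).

(−1, −23) and (31, 9)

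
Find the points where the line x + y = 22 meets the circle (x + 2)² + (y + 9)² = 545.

(14, 8) and (15, 7)

Substitute y = −x + 22:
2x² − 58x + 420 = 0  ⟹  x² − 29x + 210 = 0
x = 15 or x = 14, giving (15, 7) and (14, 8).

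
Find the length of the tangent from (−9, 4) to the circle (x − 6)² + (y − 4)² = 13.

2√53

With centre O = (6, 4), |OP|² = 225 and r² = 13.
Power of the point: PT² = |PO|² − r² = 212, so PT = 2√53.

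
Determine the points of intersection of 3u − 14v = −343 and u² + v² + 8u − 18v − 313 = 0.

(−21, 20) and (7, 26)

Express v = (343 + 3u)/14 and substitute into the circle:
205u² + 2870u − 30135 = 0  ⟹  u² + 14u − 147 = 0
u = 7 or u = −21, giving (7, 26) and (−21, 20).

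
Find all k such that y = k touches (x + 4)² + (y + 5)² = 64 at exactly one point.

k = −13 or k = 3

The line touches the circle iff its distance from (−4, −5) is 8:
|0·(−4) + 1·(−5) − k| / √1 = 8
|k − (−5)| = 8, so k = 3 or k = −13.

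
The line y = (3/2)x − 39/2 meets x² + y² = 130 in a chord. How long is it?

Express y = (−39 + 3x)/2 and substitute into the circle:
13x² − 234x + 1001 = 0  ⟹  x² − 18x + 77 = 0
x = 11 or x = 7, giving (11, −3) and (7, −9).
|(11, −3) − (7, −9)| = √((4)² + (6)²) = 2√13.

2√13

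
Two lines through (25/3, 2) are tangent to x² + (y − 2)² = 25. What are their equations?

A line y − (2) = m(x − (25/3)) is tangent when its distance from (0, 2) is 5:
(−25/3m − (0))² = 25(m² + 1)
16m² − 9 = 0, so m = 3/4 or m = −3/4.
Through (25/3, 2) these give 3x − 4y = 17 and 3x + 4y = 33.

3x − 4y = 17 and 3x + 4y = 33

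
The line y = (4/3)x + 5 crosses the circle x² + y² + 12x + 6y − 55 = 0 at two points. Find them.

From the line, y = (15 + 4x)/3. Substituting:
25x² + 300x = 0  ⟹  x² + 12x = 0
x = 0 or x = −12, giving (0, 5) and (−12, −11).

(−12, −11) and (0, 5)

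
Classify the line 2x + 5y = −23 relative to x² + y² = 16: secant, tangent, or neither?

neither

Substituting the line into the circle gives 29x² + 92x + 129 = 0.
Δ = 8464 − 14964 = −6500.
No real roots: the line does not meet the circle.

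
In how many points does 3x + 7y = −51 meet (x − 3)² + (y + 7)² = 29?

Substituting the line into the circle gives 58x² − 282x − 976 = 0.
Δ = 79524 − (−226432) = 305956.
Two real roots: the line is a secant.

2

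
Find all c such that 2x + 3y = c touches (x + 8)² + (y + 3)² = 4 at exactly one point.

The line touches the circle iff its distance from (−8, −3) is 2:
|2·(−8) + 3·(−3) − c| / √13 = 2
|c − (−25)| = 2√13.

c = −25 ± 2√13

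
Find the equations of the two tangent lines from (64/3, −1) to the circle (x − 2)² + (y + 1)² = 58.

3x + 7y = 57 and 3x − 7y = 71

Write the tangent as mx − y + (−1 − m·(64/3)) = 0 and set its distance from the centre to √58:
[m·(−58/3) − (0)]² = 58(m² + 1)
49m² − 9 = 0, so m = −3/7 or m = 3/7.
Through (64/3, −1) these give 3x + 7y = 57 and 3x − 7y = 71.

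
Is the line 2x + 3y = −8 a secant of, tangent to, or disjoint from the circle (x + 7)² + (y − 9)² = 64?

Substituting the line into the circle gives 13x² + 266x + 1090 = 0.
Discriminant = (266)² − 4·13·(1090) = 14076 > 0.
Two real roots: the line is a secant.

secant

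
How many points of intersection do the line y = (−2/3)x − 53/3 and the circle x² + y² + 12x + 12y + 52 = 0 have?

Centre (−6, −6), r² = 20. Distance² from centre to line = (23)²/13 = 529/13.
Since d² > r², the line lies outside the circle.

0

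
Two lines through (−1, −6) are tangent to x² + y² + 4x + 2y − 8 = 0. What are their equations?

Write the tangent as mx − y + (−6 − m·(−1)) = 0 and set its distance from the centre to √13:
(−1m − (5))² = 13(m² + 1)
6m² − 5m − 6 = 0, so m = −2/3 or m = 3/2.
With m = −2/3: 2x + 3y = −20. With m = 3/2: 3x − 2y = 9.

2x + 3y = −20 and 3x − 2y = 9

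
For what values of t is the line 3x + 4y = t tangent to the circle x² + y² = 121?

Tangency holds when the distance from the centre (0, 0) to the line equals the radius 11:
|3·0 + 4·0 − t| / √25 = 11
|t| = 11·5, so t = 55 or t = −55.

t = −55 or t = 55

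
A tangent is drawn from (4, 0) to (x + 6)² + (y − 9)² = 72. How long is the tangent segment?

The centre is (−6, 9) and r = 6√2. The square of the distance from P to the centre is 100 + 81 = 181.
The tangent meets the radius at right angles, so tangent² = |PO|² − r² = 181 − 72 = 109.

√109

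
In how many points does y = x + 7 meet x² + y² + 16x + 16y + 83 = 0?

d² = (1·(−8) − 1·(−8) − (−7))²/2 = 49/2; r² = 45.
Since d² < r², the line cuts the circle twice.

2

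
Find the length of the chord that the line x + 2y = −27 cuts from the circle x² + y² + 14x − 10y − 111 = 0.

2√5

The distance from (−7, 5) to the line is 30/√5, and r² = 185.
Chord = 2√(r² − d²) = 2·√(5) = 2√5.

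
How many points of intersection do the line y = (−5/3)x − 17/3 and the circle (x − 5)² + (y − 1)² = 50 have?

Substituting the line into the circle gives 34x² + 110x + 175 = 0.
Δ = 12100 − 23800 = −11700.
No real roots: the line does not meet the circle.

0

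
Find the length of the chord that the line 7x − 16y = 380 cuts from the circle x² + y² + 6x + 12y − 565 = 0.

The distance from (−3, −6) to the line is 305/√305, and r² = 610.
Half the chord is √(r² − d²) = √(305), so the full chord is 2√305.

2√305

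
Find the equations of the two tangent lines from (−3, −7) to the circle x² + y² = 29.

A line y − (−7) = m(x − (−3)) is tangent when its distance from (0, 0) is √29:
(3m − (7))² = 29(m² + 1)
10m² + 21m − 10 = 0, so m = −5/2 or m = 2/5.
With m = −5/2: 5x + 2y = −29. With m = 2/5: 2x − 5y = 29.

5x + 2y = −29 and 2x − 5y = 29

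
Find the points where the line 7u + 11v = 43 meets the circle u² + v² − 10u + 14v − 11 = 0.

Express v = (43 − 7u)/11 and substitute into the circle:
170u² − 2890u + 7140 = 0  ⟹  u² − 17u + 42 = 0
u = 14 or u = 3, giving (14, −5) and (3, 2).

(3, 2) and (14, −5)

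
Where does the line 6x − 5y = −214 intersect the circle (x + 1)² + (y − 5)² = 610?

(−24, 14) and (−14, 26)

Substitute y = (214 + 6x)/5:
61x² + 2318x + 20496 = 0  ⟹  x² + 38x + 336 = 0
x = −14 or x = −24, giving (−14, 26) and (−24, 14).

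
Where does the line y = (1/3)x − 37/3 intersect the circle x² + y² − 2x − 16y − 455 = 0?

(−5, −14) and (19, −6)

Express y = (−37 + x)/3 and substitute into the circle:
10x² − 140x − 950 = 0  ⟹  x² − 14x − 95 = 0
x = 19 or x = −5, giving (19, −6) and (−5, −14).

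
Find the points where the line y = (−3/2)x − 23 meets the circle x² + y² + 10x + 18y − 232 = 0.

Substitute y = (−46 − 3x)/2:
13x² + 208x − 468 = 0  ⟹  x² + 16x − 36 = 0
x = 2 or x = −18, giving (2, −26) and (−18, 4).

(−18, 4) and (2, −26)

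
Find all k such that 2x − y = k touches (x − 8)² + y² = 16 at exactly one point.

k = 16 ± 4√5

The line touches the circle iff its distance from (8, 0) is 4:
|2·8 − 1·0 − k| / √5 = 4
|k − (16)| = 4√5.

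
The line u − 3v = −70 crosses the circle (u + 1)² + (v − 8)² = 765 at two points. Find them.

(−28, 14) and (17, 29)

From the line, v = (70 + u)/3. Substituting:
10u² + 110u − 4760 = 0  ⟹  u² + 11u − 476 = 0
u = 17 or u = −28, giving (17, 29) and (−28, 14).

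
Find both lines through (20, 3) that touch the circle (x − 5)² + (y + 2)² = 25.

y = 3 and 3x − 4y = 48

A line y − (3) = m(x − (20)) is tangent when its distance from (5, −2) is 5:
(−15m − (−5))² = 25(m² + 1)
4m² − 3m = 0, so m = 0 or m = 3/4.
With m = 0: y = 3. With m = 3/4: 3x − 4y = 48.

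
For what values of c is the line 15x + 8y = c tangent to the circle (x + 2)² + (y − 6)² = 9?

For a tangent, require d(centre, line) = r = 3.
|15·(−2) + 8·6 − c| / √289 = 3
|c − (18)| = 3·17, so c = 69 or c = −33.

c = −33 or c = 69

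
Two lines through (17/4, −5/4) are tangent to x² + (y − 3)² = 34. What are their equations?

Let a tangent through (17/4, −5/4) have slope m. Its distance from (0, 3) must equal √34:
[m·(−17/4) − (17/4)]² = 34(m² + 1)
15m² − 34m + 15 = 0, so m = 3/5 or m = 5/3.
Through (17/4, −5/4) these give 3x − 5y = 19 and 5x − 3y = 25.

3x − 5y = 19 and 5x − 3y = 25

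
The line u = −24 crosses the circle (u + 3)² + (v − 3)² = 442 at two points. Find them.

(−24, 2) and (−24, 4)

The line gives u = −24. Substituting into the circle:
v² − 6v + 8 = 0
v = 4 or v = 2, giving (−24, 4) and (−24, 2).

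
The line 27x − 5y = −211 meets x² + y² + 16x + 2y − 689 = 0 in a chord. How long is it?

2√754

The distance from (−8, −1) to the line is 0/√754, and r² = 754.
Chord = 2√(r² − d²) = 2·√(754) = 2√754.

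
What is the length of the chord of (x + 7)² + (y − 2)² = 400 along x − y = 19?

From the line, y = x − 19. Substituting:
2x² − 28x + 90 = 0  ⟹  x² − 14x + 45 = 0
x = 9 or x = 5, giving (9, −10) and (5, −14).
|(9, −10) − (5, −14)| = √((4)² + (4)²) = 4√2.

4√2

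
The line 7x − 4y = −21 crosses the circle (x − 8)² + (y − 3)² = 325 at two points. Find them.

Substitute y = (21 + 7x)/4:
65x² − 130x − 4095 = 0  ⟹  x² − 2x − 63 = 0
x = 9 or x = −7, giving (9, 21) and (−7, −7).

(−7, −7) and (9, 21)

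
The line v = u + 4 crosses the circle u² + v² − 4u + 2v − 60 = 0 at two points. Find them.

From the line, v = u + 4. Substituting:
2u² + 6u − 36 = 0  ⟹  u² + 3u − 18 = 0
u = 3 or u = −6, giving (3, 7) and (−6, −2).

(−6, −2) and (3, 7)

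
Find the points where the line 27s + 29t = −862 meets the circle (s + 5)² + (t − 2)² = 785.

Substitute t = (−862 − 27s)/29:
1570s² + 58090s + 207240 = 0  ⟹  s² + 37s + 132 = 0
s = −4 or s = −33, giving (−4, −26) and (−33, 1).

(−33, 1) and (−4, −26)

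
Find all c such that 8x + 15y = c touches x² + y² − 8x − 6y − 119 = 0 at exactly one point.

c = −127 or c = 281

Tangency holds when the distance from the centre (4, 3) to the line equals the radius 12:
|8·4 + 15·3 − c| / √289 = 12
|c − (77)| = 12·17, so c = 281 or c = −127.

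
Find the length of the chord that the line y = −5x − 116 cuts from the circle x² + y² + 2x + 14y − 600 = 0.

6√26

Centre (−1, −7), r² = 650. Perpendicular distance d from centre to line = |104| / √26 = 104/√26.
Half the chord is √(r² − d²) = √(234), so the full chord is 6√26.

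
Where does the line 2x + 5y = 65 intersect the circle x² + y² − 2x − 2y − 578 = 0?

From the line, y = (65 − 2x)/5. Substituting:
29x² − 290x − 10875 = 0  ⟹  x² − 10x − 375 = 0
x = 25 or x = −15, giving (25, 3) and (−15, 19).

(−15, 19) and (25, 3)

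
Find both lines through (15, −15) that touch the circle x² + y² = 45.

A line y − (−15) = m(x − (15)) is tangent when its distance from (0, 0) is 3√5:
[m·(−15) − (15)]² = 45(m² + 1)
2m² + 5m + 2 = 0, so m = −1/2 or m = −2.
With m = −1/2: x + 2y = −15. With m = −2: 2x + y = 15.

x + 2y = −15 and 2x + y = 15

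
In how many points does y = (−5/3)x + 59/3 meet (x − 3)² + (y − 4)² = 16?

0

Substituting the line into the circle gives 34x² − 524x + 2146 = 0.
Discriminant = (−524)² − 4·34·(2146) = −17280 < 0.
No real roots: the line does not meet the circle.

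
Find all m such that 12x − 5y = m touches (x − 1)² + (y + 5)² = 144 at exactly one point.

The line touches the circle iff its distance from (1, −5) is 12:
|12·1 − 5·(−5) − m| / √169 = 12
|m − (37)| = 12·13, so m = 193 or m = −119.

m = −119 or m = 193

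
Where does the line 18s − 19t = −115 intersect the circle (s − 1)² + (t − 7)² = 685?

Substitute t = (115 + 18s)/19:
685s² − 1370s − 246600 = 0  ⟹  s² − 2s − 360 = 0
s = 20 or s = −18, giving (20, 25) and (−18, −11).

(−18, −11) and (20, 25)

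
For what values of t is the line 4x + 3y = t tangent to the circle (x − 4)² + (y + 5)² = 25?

t = −24 or t = 26

The line touches the circle iff its distance from (4, −5) is 5:
|4·4 + 3·(−5) − t| / √25 = 5
|t − (1)| = 5·5, so t = 26 or t = −24.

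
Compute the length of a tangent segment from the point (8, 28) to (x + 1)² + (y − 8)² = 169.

With centre O = (−1, 8), |OP|² = 481 and r² = 169.
Power of the point: PT² = |PO|² − r² = 312, so PT = 2√78.

2√78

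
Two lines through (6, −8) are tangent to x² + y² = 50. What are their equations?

7x − y = 50 and x + 7y = −50

Write the tangent as mx − y + (−8 − m·(6)) = 0 and set its distance from the centre to 5√2:
[m·(−6) − (8)]² = 50(m² + 1)
7m² − 48m − 7 = 0, so m = 7 or m = −1/7.
With m = 7: 7x − y = 50. With m = −1/7: x + 7y = −50.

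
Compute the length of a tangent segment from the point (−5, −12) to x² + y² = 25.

Centre (0, 0), r² = 25. |PO|² = (−5)² + (−12)² = 169.
Power of the point: PT² = |PO|² − r² = 144, so PT = 12.

12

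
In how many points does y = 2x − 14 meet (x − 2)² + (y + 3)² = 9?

Substituting the line into the circle gives 5x² − 48x + 116 = 0.
Δ = 2304 − 2320 = −16.
No real roots: the line does not meet the circle.

0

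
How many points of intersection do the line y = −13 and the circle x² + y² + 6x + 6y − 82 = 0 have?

1

Substituting the line into the circle gives x² + 6x + 9 = 0.
Discriminant = (6)² − 4·1·(9) = 0.
A repeated root: the line is tangent.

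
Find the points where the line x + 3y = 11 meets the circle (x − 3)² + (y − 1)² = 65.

(−4, 5) and (11, 0)

From the line, y = (11 − x)/3. Substituting:
10x² − 70x − 440 = 0  ⟹  x² − 7x − 44 = 0
x = 11 or x = −4, giving (11, 0) and (−4, 5).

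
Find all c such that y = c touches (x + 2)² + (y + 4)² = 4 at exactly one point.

c = −6 or c = −2

For a tangent, require d(centre, line) = r = 2.
|0·(−2) + 1·(−4) − c| / √1 = 2
|c − (−4)| = 2, so c = −2 or c = −6.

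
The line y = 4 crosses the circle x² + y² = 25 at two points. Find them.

Express y = 4 and substitute into the circle:
x² − 9 = 0
x = 3 or x = −3, giving (3, 4) and (−3, 4).

(−3, 4) and (3, 4)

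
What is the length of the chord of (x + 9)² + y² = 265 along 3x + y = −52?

9√10

From the line, y = −3x − 52. Substituting:
10x² + 330x + 2520 = 0  ⟹  x² + 33x + 252 = 0
x = −12 or x = −21, giving (−12, −16) and (−21, 11).
|(−12, −16) − (−21, 11)| = √((9)² + (−27)²) = 9√10.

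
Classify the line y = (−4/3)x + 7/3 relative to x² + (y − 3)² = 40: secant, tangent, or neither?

secant

Substituting the line into the circle gives 25x² + 16x − 356 = 0.
Discriminant = (16)² − 4·25·(−356) = 35856 > 0.
Two real roots: the line is a secant.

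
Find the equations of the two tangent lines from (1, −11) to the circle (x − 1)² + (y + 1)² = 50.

x + y = −10 and x − y = 12

Let a tangent through (1, −11) have slope m. Its distance from (1, −1) must equal 5√2:
(0m − (10))² = 50(m² + 1)
m² − 1 = 0, so m = −1 or m = 1.
Through (1, −11) these give x + y = −10 and x − y = 12.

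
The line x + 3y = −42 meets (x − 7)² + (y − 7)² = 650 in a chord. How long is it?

The distance from (7, 7) to the line is 70/√10, and r² = 650.
Half the chord is √(r² − d²) = √(160), so the full chord is 8√10.

8√10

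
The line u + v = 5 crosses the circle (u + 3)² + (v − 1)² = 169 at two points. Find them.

Substitute v = −u + 5:
2u² − 2u − 144 = 0  ⟹  u² − u − 72 = 0
u = 9 or u = −8, giving (9, −4) and (−8, 13).

(−8, 13) and (9, −4)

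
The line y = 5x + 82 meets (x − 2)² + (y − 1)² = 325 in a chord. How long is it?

√26

The distance from (2, 1) to the line is 91/√26, and r² = 325.
Chord = 2√(r² − d²) = 2·√(13/2) = √26.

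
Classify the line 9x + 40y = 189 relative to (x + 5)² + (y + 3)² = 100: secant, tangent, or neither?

Centre (−5, −3), r² = 100. Distance² from centre to line = (−354)²/1681 = 125316/1681.
Since d² < r², the line cuts the circle twice.

secant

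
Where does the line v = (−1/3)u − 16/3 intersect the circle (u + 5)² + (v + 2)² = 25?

From the line, v = (−16 − u)/3. Substituting:
10u² + 110u + 100 = 0  ⟹  u² + 11u + 10 = 0
u = −1 or u = −10, giving (−1, −5) and (−10, −2).

(−10, −2) and (−1, −5)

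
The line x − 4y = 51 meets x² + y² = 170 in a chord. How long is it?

2√17

Express y = (−51 + x)/4 and substitute into the circle:
17x² − 102x − 119 = 0  ⟹  x² − 6x − 7 = 0
x = 7 or x = −1, giving (7, −11) and (−1, −13).
|(7, −11) − (−1, −13)| = √((8)² + (2)²) = 2√17.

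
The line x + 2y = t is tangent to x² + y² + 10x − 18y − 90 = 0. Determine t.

t = 13 ± 14√5

Tangency holds when the distance from the centre (−5, 9) to the line equals the radius 14:
|1·(−5) + 2·9 − t| / √5 = 14
|t − (13)| = 14√5.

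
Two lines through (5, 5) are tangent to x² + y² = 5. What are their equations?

Let a tangent through (5, 5) have slope m. Its distance from (0, 0) must equal √5:
(−5m − (−5))² = 5(m² + 1)
2m² − 5m + 2 = 0, so m = 2 or m = 1/2.
Through (5, 5) these give 2x − y = 5 and x − 2y = −5.

2x − y = 5 and x − 2y = −5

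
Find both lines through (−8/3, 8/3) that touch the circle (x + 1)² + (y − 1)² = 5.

Let a tangent through (−8/3, 8/3) have slope m. Its distance from (−1, 1) must equal √5:
[m·(5/3) − (−5/3)]² = 5(m² + 1)
2m² − 5m + 2 = 0, so m = 2 or m = 1/2.
With m = 2: 2x − y = −8. With m = 1/2: x − 2y = −8.

2x − y = −8 and x − 2y = −8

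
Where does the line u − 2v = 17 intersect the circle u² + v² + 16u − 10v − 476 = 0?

(−17, −17) and (15, −1)

Substitute v = (−17 + u)/2:
5u² + 10u − 1275 = 0  ⟹  u² + 2u − 255 = 0
u = 15 or u = −17, giving (15, −1) and (−17, −17).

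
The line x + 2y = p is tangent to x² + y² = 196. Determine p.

p = ±14√5

For a tangent, require d(centre, line) = r = 14.
|1·0 + 2·0 − p| / √5 = 14
|p| = 14√5.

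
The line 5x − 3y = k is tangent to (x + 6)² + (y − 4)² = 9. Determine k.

k = −42 ± 3√34

The line touches the circle iff its distance from (−6, 4) is 3:
|5·(−6) − 3·4 − k| / √34 = 3
|k − (−42)| = 3√34.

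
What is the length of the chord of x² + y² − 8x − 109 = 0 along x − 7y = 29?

15√2

The distance from (4, 0) to the line is 25/√50, and r² = 125.
Half the chord is √(r² − d²) = √(225/2), so the full chord is 15√2.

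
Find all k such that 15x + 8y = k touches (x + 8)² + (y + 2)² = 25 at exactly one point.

The line touches the circle iff its distance from (−8, −2) is 5:
|15·(−8) + 8·(−2) − k| / √289 = 5
|k − (−136)| = 5·17, so k = −51 or k = −221.

k = −221 or k = −51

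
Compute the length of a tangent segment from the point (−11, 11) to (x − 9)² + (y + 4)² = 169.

Centre (9, −4), r² = 169. |PO|² = (−20)² + (15)² = 625.
By the tangent–radius right angle, tangent length = √(|PO|² − r²) = √456 = 2√114.

2√114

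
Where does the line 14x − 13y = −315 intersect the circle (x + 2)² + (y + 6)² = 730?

(−29, −7) and (−3, 21)

Express y = (315 + 14x)/13 and substitute into the circle:
365x² + 11680x + 31755 = 0  ⟹  x² + 32x + 87 = 0
x = −3 or x = −29, giving (−3, 21) and (−29, −7).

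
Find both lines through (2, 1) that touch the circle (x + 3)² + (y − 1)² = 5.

A line y − (1) = m(x − (2)) is tangent when its distance from (−3, 1) is √5:
[m·(−5) − (0)]² = 5(m² + 1)
4m² − 1 = 0, so m = 1/2 or m = −1/2.
With m = 1/2: x − 2y = 0. With m = −1/2: x + 2y = 4.

x − 2y = 0 and x + 2y = 4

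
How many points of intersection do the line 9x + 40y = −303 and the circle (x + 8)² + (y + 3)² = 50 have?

Centre (−8, −3), r² = 50. Distance² from centre to line = (111)²/1681 = 12321/1681.
Since d² < r², the line cuts the circle twice.

2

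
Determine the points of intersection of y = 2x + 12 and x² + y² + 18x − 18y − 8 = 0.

(−8, −4) and (2, 16)

From the line, y = 2x + 12. Substituting:
5x² + 30x − 80 = 0  ⟹  x² + 6x − 16 = 0
x = 2 or x = −8, giving (2, 16) and (−8, −4).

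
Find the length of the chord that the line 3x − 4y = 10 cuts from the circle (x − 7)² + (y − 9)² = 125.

20

From the line, y = (−10 + 3x)/4. Substituting:
25x² − 500x + 900 = 0  ⟹  x² − 20x + 36 = 0
x = 18 or x = 2, giving (18, 11) and (2, −1).
|(18, 11) − (2, −1)| = √((16)² + (12)²) = 20.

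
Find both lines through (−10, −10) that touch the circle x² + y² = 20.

A line y − (−10) = m(x − (−10)) is tangent when its distance from (0, 0) is 2√5:
[m·(10) − (10)]² = 20(m² + 1)
2m² − 5m + 2 = 0, so m = 2 or m = 1/2.
Through (−10, −10) these give 2x − y = −10 and x − 2y = 10.

2x − y = −10 and x − 2y = 10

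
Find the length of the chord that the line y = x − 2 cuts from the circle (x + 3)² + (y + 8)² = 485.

31√2

The distance from (−3, −8) to the line is 3/√2, and r² = 485.
Chord = 2√(r² − d²) = 2·√(961/2) = 31√2.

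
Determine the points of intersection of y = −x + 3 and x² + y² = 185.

(−8, 11) and (11, −8)

Express y = −x + 3 and substitute into the circle:
2x² − 6x − 176 = 0  ⟹  x² − 3x − 88 = 0
x = 11 or x = −8, giving (11, −8) and (−8, 11).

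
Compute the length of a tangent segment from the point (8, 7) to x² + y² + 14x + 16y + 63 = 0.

The centre is (−7, −8) and r = 5√2. The square of the distance from P to the centre is 225 + 225 = 450.
By the tangent–radius right angle, tangent length = √(|PO|² − r²) = √400 = 20.

20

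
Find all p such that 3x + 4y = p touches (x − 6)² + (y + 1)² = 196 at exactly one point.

p = −56 or p = 84

Tangency holds when the distance from the centre (6, −1) to the line equals the radius 14:
|3·6 + 4·(−1) − p| / √25 = 14
|p − (14)| = 14·5, so p = 84 or p = −56.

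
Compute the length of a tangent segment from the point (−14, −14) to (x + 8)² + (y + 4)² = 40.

Centre (−8, −4), r² = 40. |PO|² = (−6)² + (−10)² = 136.
The tangent meets the radius at right angles, so tangent² = |PO|² − r² = 136 − 40 = 96.

4√6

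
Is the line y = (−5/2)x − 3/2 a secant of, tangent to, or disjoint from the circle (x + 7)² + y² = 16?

Substituting the line into the circle gives 29x² + 86x + 141 = 0.
Discriminant = (86)² − 4·29·(141) = −8960 < 0.
No real roots: the line does not meet the circle.

disjoint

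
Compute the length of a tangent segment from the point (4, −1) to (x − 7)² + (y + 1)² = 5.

2

With centre O = (7, −1), |OP|² = 9 and r² = 5.
By the tangent–radius right angle, tangent length = √(|PO|² − r²) = √4 = 2.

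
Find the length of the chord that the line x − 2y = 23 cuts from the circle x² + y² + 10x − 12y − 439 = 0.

The distance from (−5, 6) to the line is 40/√5, and r² = 500.
Half the chord is √(r² − d²) = √(180), so the full chord is 12√5.

12√5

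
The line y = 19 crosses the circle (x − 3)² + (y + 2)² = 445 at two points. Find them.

(1, 19) and (5, 19)

From the line, y = 19. Substituting:
x² − 6x + 5 = 0
x = 5 or x = 1, giving (5, 19) and (1, 19).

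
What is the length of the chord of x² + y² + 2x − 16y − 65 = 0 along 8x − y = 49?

Express y = 8x − 49 and substitute into the circle:
65x² − 910x + 3120 = 0  ⟹  x² − 14x + 48 = 0
x = 8 or x = 6, giving (8, 15) and (6, −1).
|(8, 15) − (6, −1)| = √((2)² + (16)²) = 2√65.

2√65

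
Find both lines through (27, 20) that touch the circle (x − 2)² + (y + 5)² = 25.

3x − 4y = 1 and 4x − 3y = 48

Write the tangent as mx − y + (20 − m·(27)) = 0 and set its distance from the centre to 5:
[m·(−25) − (−25)]² = 25(m² + 1)
12m² − 25m + 12 = 0, so m = 3/4 or m = 4/3.
Through (27, 20) these give 3x − 4y = 1 and 4x − 3y = 48.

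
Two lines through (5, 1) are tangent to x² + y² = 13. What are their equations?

Write the tangent as mx − y + (1 − m·(5)) = 0 and set its distance from the centre to √13:
[m·(−5) − (−1)]² = 13(m² + 1)
6m² − 5m − 6 = 0, so m = 3/2 or m = −2/3.
With m = 3/2: 3x − 2y = 13. With m = −2/3: 2x + 3y = 13.

3x − 2y = 13 and 2x + 3y = 13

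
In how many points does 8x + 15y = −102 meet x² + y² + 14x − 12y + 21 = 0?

Substituting the line into the circle gives 289x² + 6222x + 33489 = 0.
Discriminant = (6222)² − 4·289·(33489) = 0.
A repeated root: the line is tangent.

1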